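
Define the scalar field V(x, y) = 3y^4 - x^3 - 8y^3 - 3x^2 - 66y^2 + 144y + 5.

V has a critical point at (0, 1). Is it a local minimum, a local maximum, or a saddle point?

local maximum

The mixed partial ∂²V/∂x∂y is 0, so the Hessian at any point is diag(V_xx, V_yy) = diag(-6(x + 1), 12(3y^2 - 4y - 11)).
At (0, 1): H = diag(-6, -144).
Both eigenvalues are negative, so H is negative definite: a local maximum.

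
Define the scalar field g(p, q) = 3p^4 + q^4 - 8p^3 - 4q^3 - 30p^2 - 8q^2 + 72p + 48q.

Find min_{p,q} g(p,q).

g(p,q) separates as A(p) + B(q), so its minimum is min A + min B.
A'(p) = 12(p - 3)(p - 1)(p + 2) vanishes at p ∈ {-2, 1, 3}; B'(q) = 4(q - 3)(q - 2)(q + 2) vanishes at q ∈ {-2, 2, 3}.
Local minima of A (where A''>0): A(-2)=-152, A(3)=-27. Local minima of B: B(-2)=-80, B(3)=45.
So the global minimum of g is A(-2) + B(-2) = -152 − 80 = -232, attained at (-2, -2).

-232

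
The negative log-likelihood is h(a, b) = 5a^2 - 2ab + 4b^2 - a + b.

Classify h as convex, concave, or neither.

h is quadratic, so its Hessian is the constant matrix H = [[10, -2], [-2, 8]].
det(H) = 76, tr(H) = 18.
det(H) > 0 and tr(H) > 0, so H is positive definite everywhere: convex.

convex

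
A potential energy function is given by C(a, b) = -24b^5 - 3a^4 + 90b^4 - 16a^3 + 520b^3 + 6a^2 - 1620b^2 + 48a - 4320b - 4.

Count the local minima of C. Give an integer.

2

C separates as a function of a plus a function of b, so ∇C=0 decouples.
∂C/∂a = -12(a - 1)(a + 1)(a + 4) = 0 at a ∈ {-4, -1, 1}; ∂C/∂b = -120(b - 4)(b - 3)(b + 1)(b + 3) = 0 at b ∈ {-3, -1, 3, 4}.
The Hessian is diagonal: diag(C_aa, C_bb). Second derivatives: C_aa(-4)=-180, C_aa(-1)=72, C_aa(1)=-120; C_bb(-3)=10080, C_bb(-1)=-4800, C_bb(3)=2880, C_bb(4)=-4200.
Local minima occur where both diagonal entries positive: (-1, -3), (-1, 3). Count: 2.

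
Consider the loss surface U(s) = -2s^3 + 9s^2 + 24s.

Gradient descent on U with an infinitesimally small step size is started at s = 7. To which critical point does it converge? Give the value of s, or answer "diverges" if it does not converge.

U'(s) = -6(s - 4)(s + 1), so U'(7) = -144.
Gradient descent moves in the -U' direction, i.e. s is increasing.
There is no critical point above s=7, and U' keeps the same sign, so the iterate runs off to +∞.

diverges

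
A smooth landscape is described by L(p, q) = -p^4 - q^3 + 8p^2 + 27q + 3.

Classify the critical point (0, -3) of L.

local minimum

The mixed partial ∂²L/∂p∂q is 0, so the Hessian at any point is diag(L_pp, L_qq) = diag(4(-3p^2 + 4), -6q).
At (0, -3): H = diag(16, 18).
Both eigenvalues are positive, so H is positive definite: a local minimum.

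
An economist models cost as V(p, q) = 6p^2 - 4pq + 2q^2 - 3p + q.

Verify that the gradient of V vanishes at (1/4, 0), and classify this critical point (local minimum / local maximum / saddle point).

local minimum

∇V = (12p - 4q - 3, -4p + 4q + 1); substituting (1/4, 0) gives ∇V = (0, 0), so (1/4, 0) is indeed a critical point.
The Hessian of V is constant: H = [[12, -4], [-4, 4]].
det(H) = 12·4 − (-4)² = 32.
det(H) > 0 and tr(H) = 16 > 0, so H is positive definite and the point is a local minimum.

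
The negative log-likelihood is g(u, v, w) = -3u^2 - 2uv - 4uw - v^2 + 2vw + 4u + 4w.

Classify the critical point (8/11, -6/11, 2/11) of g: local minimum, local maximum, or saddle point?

The Hessian is constant: H = [[-6, -2, -4], [-2, -2, 2], [-4, 2, 0]].
Leading principal minors: Δ₁ = -6, Δ₂ = 8, Δ₃ = 88.
The minors fit neither the all-positive nor the alternating-sign pattern, so H is indefinite: a saddle point.

saddle point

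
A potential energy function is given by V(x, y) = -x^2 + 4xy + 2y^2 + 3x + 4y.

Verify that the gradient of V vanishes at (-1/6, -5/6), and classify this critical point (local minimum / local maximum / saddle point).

∇V = (-2x + 4y + 3, 4x + 4y + 4); substituting (-1/6, -5/6) gives ∇V = (0, 0), so (-1/6, -5/6) is indeed a critical point.
The Hessian of V is constant: H = [[-2, 4], [4, 4]].
det(H) = (-2)·4 − 4² = -24.
Since det(H) < 0, H is indefinite and the critical point is a saddle point.

saddle point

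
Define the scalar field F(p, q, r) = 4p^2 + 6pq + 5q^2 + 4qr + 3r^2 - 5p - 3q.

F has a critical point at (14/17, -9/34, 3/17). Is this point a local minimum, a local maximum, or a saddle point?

local minimum

The Hessian is constant: H = [[8, 6, 0], [6, 10, 4], [0, 4, 6]].
Leading principal minors: Δ₁ = 8, Δ₂ = 44, Δ₃ = 136.
All leading minors are positive, so H is positive definite: a local minimum.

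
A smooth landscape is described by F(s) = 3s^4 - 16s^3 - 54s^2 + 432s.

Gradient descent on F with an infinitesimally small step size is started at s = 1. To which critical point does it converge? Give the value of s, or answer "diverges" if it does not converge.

F'(s) = 12(s - 4)(s - 3)(s + 3), so F'(1) = 288.
Gradient descent moves in the -F' direction, i.e. s is decreasing.
The nearest critical point in that direction is s = -3, where F'' = 504 > 0 (a local minimum). The iterate converges there.

-3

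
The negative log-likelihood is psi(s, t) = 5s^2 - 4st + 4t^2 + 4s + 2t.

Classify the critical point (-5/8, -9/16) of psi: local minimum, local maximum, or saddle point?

local minimum

The Hessian of psi is constant: H = [[10, -4], [-4, 8]].
det(H) = 10·8 − (-4)² = 64.
det(H) > 0 and tr(H) = 18 > 0, so H is positive definite and the point is a local minimum.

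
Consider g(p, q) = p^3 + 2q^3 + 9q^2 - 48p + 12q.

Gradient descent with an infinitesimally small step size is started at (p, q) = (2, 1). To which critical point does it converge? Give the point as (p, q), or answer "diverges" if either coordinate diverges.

(4, -1)

g is separable, so gradient descent decouples: p follows -∂g/∂p, q follows -∂g/∂q.
∂g/∂p = 3(p - 4)(p + 4); at p=2 this is -36, so p increases.
∂g/∂q = 6(q + 1)(q + 2); at q=1 this is 36, so q decreases.
p converges to its nearest critical value 4 (a local min of the p-part); q converges to -1. The iterate converges to (4, -1).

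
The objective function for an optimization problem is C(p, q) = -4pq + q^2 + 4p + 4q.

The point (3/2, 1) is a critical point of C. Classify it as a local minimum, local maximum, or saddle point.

The Hessian of C is constant: H = [[0, -4], [-4, 2]].
det(H) = 0·2 − (-4)² = -16.
Since det(H) < 0, H is indefinite and the critical point is a saddle point.

saddle point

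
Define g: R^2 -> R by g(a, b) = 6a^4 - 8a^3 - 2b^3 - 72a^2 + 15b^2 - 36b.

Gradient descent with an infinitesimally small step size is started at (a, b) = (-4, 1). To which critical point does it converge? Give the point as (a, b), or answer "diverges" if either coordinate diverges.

(-2, 2)

g is separable, so gradient descent decouples: a follows -∂g/∂a, b follows -∂g/∂b.
∂g/∂a = 24a(a - 3)(a + 2); at a=-4 this is -1344, so a increases.
∂g/∂b = -6(b - 3)(b - 2); at b=1 this is -12, so b increases.
a converges to its nearest critical value -2 (a local min of the a-part); b converges to 2. The iterate converges to (-2, 2).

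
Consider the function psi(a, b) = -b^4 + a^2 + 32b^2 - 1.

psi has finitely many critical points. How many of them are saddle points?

psi separates as a function of a plus a function of b, so ∇psi=0 decouples.
∂psi/∂a = 2a = 0 at a ∈ {0}; ∂psi/∂b = -4b(b - 4)(b + 4) = 0 at b ∈ {-4, 0, 4}.
The Hessian is diagonal: diag(psi_aa, psi_bb). Second derivatives: psi_aa(0)=2; psi_bb(-4)=-128, psi_bb(0)=64, psi_bb(4)=-128.
Saddle points occur where the two diagonal entries have opposite signs: (0, -4), (0, 4). Count: 2.

2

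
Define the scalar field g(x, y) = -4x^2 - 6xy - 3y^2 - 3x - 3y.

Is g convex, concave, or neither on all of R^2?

concave

g is quadratic, so its Hessian is the constant matrix H = [[-8, -6], [-6, -6]].
det(H) = 12, tr(H) = -14.
det(H) > 0 and tr(H) < 0, so H is negative definite everywhere: concave.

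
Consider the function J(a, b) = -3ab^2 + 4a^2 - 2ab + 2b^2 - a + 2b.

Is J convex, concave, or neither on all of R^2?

The term -3ab^2 is cubic, so the Hessian is not constant.
∂²J/∂b² = -6a + 4, which takes both signs as a varies (negative for sufficiently large a). A diagonal entry of the Hessian changing sign means the Hessian is neither positive- nor negative-semidefinite on all of R^2.

neither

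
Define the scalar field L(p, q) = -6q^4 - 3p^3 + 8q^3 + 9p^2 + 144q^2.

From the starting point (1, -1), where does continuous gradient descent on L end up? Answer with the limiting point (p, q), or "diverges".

(0, 0)

L is separable, so gradient descent decouples: p follows -∂L/∂p, q follows -∂L/∂q.
∂L/∂p = -9p(p - 2); at p=1 this is 9, so p decreases.
∂L/∂q = -24q(q - 4)(q + 3); at q=-1 this is -240, so q increases.
p converges to its nearest critical value 0 (a local min of the p-part); q converges to 0. The iterate converges to (0, 0).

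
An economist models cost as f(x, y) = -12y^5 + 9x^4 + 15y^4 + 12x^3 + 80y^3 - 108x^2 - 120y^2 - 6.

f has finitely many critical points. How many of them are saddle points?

6

f separates as a function of x plus a function of y, so ∇f=0 decouples.
∂f/∂x = 36x(x - 2)(x + 3) = 0 at x ∈ {-3, 0, 2}; ∂f/∂y = -60y(y - 2)(y - 1)(y + 2) = 0 at y ∈ {-2, 0, 1, 2}.
The Hessian is diagonal: diag(f_xx, f_yy). Second derivatives: f_xx(-3)=540, f_xx(0)=-216, f_xx(2)=360; f_yy(-2)=1440, f_yy(0)=-240, f_yy(1)=180, f_yy(2)=-480.
Saddle points occur where the two diagonal entries have opposite signs: (-3, 0), (-3, 2), (0, -2), (0, 1), (2, 0), (2, 2). Count: 6.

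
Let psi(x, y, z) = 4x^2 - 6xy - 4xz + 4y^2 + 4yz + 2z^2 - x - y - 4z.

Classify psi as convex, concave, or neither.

psi is quadratic, so its Hessian is the constant matrix H = [[8, -6, -4], [-6, 8, 4], [-4, 4, 4]].
Leading principal minors: 8, 28, 48.
All positive ⇒ H ≻ 0 ⇒ convex.

convex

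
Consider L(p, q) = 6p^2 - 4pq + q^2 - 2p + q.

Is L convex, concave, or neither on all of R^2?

convex

L is quadratic, so its Hessian is the constant matrix H = [[12, -4], [-4, 2]].
det(H) = 8, tr(H) = 14.
det(H) > 0 and tr(H) > 0, so H is positive definite everywhere: convex.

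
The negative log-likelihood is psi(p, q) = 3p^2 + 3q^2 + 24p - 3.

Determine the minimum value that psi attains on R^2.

-51

psi(p,q) separates as A(p) + B(q) − 3, so its minimum is min A + min B − 3.
A'(p) = 6p + 24 vanishes at p ∈ {-4}; B'(q) = 6q vanishes at q ∈ {0}.
Local minima of A (where A''>0): A(-4)=-48. Local minima of B: B(0)=0.
So the global minimum of psi is A(-4) + B(0) − 3 = -48 + 0 − 3 = -51, attained at (-4, 0).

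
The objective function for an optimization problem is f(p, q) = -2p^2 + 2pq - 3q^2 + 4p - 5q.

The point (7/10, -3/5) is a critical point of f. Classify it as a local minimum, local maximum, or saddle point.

local maximum

The Hessian of f is constant: H = [[-4, 2], [2, -6]].
det(H) = (-4)·(-6) − 2² = 20.
det(H) > 0 and tr(H) = -10 < 0, so H is negative definite and the point is a local maximum.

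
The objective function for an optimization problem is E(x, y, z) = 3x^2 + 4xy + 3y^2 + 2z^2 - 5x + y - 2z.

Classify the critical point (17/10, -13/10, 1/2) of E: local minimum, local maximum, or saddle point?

local minimum

The Hessian is constant: H = [[6, 4, 0], [4, 6, 0], [0, 0, 4]].
Leading principal minors: Δ₁ = 6, Δ₂ = 20, Δ₃ = 80.
All leading minors are positive, so H is positive definite: a local minimum.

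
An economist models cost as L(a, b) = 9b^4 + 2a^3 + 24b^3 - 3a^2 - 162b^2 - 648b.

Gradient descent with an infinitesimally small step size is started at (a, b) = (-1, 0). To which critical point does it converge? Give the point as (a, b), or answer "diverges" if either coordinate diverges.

diverges

L is separable, so gradient descent decouples: a follows -∂L/∂a, b follows -∂L/∂b.
∂L/∂a = 6a(a - 1); at a=-1 this is 12, so a decreases.
∂L/∂b = 36(b - 3)(b + 2)(b + 3); at b=0 this is -648, so b increases.
The a-coordinate has no critical point in that direction and runs off to infinity.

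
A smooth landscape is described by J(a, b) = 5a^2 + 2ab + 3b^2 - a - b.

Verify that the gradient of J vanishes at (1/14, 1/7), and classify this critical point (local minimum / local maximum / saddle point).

∇J = (10a + 2b - 1, 2a + 6b - 1); substituting (1/14, 1/7) gives ∇J = (0, 0), so (1/14, 1/7) is indeed a critical point.
The Hessian of J is constant: H = [[10, 2], [2, 6]].
det(H) = 10·6 − 2² = 56.
det(H) > 0 and tr(H) = 16 > 0, so H is positive definite and the point is a local minimum.

local minimum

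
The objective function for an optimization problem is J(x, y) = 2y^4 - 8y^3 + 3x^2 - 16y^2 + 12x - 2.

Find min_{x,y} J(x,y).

J(x,y) separates as P(x) + Q(y) − 2, so its minimum is min P + min Q − 2.
P'(x) = 6x + 12 vanishes at x ∈ {-2}; Q'(y) = 8y(y - 4)(y + 1) vanishes at y ∈ {-1, 0, 4}.
Local minima of P (where P''>0): P(-2)=-12. Local minima of Q: Q(-1)=-6, Q(4)=-256.
So the global minimum of J is P(-2) + Q(4) − 2 = -12 − 256 − 2 = -270, attained at (-2, 4).

-270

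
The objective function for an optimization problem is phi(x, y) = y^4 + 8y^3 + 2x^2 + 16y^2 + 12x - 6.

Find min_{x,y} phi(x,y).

-24

phi(x,y) separates as P(x) + Q(y) − 6, so its minimum is min P + min Q − 6.
P'(x) = 4x + 12 vanishes at x ∈ {-3}; Q'(y) = 4y(y + 2)(y + 4) vanishes at y ∈ {-4, -2, 0}.
Local minima of P (where P''>0): P(-3)=-18. Local minima of Q: Q(-4)=0, Q(0)=0.
So the global minimum of phi is P(-3) + Q(-4) − 6 = -18 + 0 − 6 = -24, attained at (-3, -4).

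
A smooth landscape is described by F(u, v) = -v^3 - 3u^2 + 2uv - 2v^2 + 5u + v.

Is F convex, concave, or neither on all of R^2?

neither

The term -v^3 is cubic, so the Hessian is not constant.
∂²F/∂v² = -6v - 4, which takes both signs as v varies (negative for sufficiently large v). A diagonal entry of the Hessian changing sign means the Hessian is neither positive- nor negative-semidefinite on all of R^2.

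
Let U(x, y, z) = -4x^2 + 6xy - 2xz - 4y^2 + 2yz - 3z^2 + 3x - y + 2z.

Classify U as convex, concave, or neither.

U is quadratic, so its Hessian is the constant matrix H = [[-8, 6, -2], [6, -8, 2], [-2, 2, -6]].
Leading principal minors: -8, 28, -152.
Signs alternate −, +, − ⇒ H ≺ 0 ⇒ concave.

concave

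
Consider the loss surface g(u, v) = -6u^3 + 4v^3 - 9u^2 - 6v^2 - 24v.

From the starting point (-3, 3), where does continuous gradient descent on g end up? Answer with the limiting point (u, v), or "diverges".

(-1, 2)

g is separable, so gradient descent decouples: u follows -∂g/∂u, v follows -∂g/∂v.
∂g/∂u = -18u(u + 1); at u=-3 this is -108, so u increases.
∂g/∂v = 12(v - 2)(v + 1); at v=3 this is 48, so v decreases.
u converges to its nearest critical value -1 (a local min of the u-part); v converges to 2. The iterate converges to (-1, 2).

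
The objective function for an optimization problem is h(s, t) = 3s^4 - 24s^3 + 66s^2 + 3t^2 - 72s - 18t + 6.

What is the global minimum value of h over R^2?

h(s,t) separates as P(s) + Q(t) + 6, so its minimum is min P + min Q + 6.
P'(s) = 12(s - 3)(s - 2)(s - 1) vanishes at s ∈ {1, 2, 3}; Q'(t) = 6(t - 3) vanishes at t ∈ {3}.
Local minima of P (where P''>0): P(1)=-27, P(3)=-27. Local minima of Q: Q(3)=-27.
So the global minimum of h is P(1) + Q(3) + 6 = -27 − 27 + 6 = -48, attained at (1, 3).

-48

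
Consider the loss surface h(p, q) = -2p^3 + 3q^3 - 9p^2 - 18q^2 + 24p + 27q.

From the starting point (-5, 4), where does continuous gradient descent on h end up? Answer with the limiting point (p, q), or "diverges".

(-4, 3)

h is separable, so gradient descent decouples: p follows -∂h/∂p, q follows -∂h/∂q.
∂h/∂p = -6(p - 1)(p + 4); at p=-5 this is -36, so p increases.
∂h/∂q = 9(q - 3)(q - 1); at q=4 this is 27, so q decreases.
p converges to its nearest critical value -4 (a local min of the p-part); q converges to 3. The iterate converges to (-4, 3).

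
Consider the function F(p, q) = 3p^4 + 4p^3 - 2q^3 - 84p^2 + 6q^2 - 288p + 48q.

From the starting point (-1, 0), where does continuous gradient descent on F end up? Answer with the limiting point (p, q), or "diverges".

(4, -2)

F is separable, so gradient descent decouples: p follows -∂F/∂p, q follows -∂F/∂q.
∂F/∂p = 12(p - 4)(p + 2)(p + 3); at p=-1 this is -120, so p increases.
∂F/∂q = -6(q - 4)(q + 2); at q=0 this is 48, so q decreases.
p converges to its nearest critical value 4 (a local min of the p-part); q converges to -2. The iterate converges to (4, -2).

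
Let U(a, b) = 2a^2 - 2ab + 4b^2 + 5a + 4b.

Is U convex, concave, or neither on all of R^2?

U is quadratic, so its Hessian is the constant matrix H = [[4, -2], [-2, 8]].
det(H) = 28, tr(H) = 12.
det(H) > 0 and tr(H) > 0, so H is positive definite everywhere: convex.

convex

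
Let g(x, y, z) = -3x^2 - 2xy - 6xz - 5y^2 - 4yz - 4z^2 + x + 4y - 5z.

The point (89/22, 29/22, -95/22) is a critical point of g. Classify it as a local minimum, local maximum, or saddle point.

local maximum

The Hessian is constant: H = [[-6, -2, -6], [-2, -10, -4], [-6, -4, -8]].
Leading principal minors: Δ₁ = -6, Δ₂ = 56, Δ₃ = -88.
The minors alternate sign starting negative (−, +, −), so H is negative definite: a local maximum.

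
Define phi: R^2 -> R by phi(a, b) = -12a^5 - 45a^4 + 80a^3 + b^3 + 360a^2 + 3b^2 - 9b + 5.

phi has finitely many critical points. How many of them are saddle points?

4

phi separates as a function of a plus a function of b, so ∇phi=0 decouples.
∂phi/∂a = -60a(a - 2)(a + 2)(a + 3) = 0 at a ∈ {-3, -2, 0, 2}; ∂phi/∂b = 3(b - 1)(b + 3) = 0 at b ∈ {-3, 1}.
The Hessian is diagonal: diag(phi_aa, phi_bb). Second derivatives: phi_aa(-3)=900, phi_aa(-2)=-480, phi_aa(0)=720, phi_aa(2)=-2400; phi_bb(-3)=-12, phi_bb(1)=12.
Saddle points occur where the two diagonal entries have opposite signs: (-3, -3), (-2, 1), (0, -3), (2, 1). Count: 4.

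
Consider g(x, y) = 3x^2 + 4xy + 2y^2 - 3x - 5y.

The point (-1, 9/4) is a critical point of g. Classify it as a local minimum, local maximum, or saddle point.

The Hessian of g is constant: H = [[6, 4], [4, 4]].
det(H) = 6·4 − 4² = 8.
det(H) > 0 and tr(H) = 10 > 0, so H is positive definite and the point is a local minimum.

local minimum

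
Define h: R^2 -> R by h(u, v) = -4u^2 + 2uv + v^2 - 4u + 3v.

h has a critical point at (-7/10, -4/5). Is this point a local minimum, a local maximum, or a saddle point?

saddle point

The Hessian of h is constant: H = [[-8, 2], [2, 2]].
det(H) = (-8)·2 − 2² = -20.
Since det(H) < 0, H is indefinite and the critical point is a saddle point.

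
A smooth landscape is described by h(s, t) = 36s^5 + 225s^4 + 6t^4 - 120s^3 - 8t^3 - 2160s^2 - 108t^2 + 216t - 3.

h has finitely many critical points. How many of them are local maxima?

h separates as a function of s plus a function of t, so ∇h=0 decouples.
∂h/∂s = 180s(s - 2)(s + 3)(s + 4) = 0 at s ∈ {-4, -3, 0, 2}; ∂h/∂t = 24(t - 3)(t - 1)(t + 3) = 0 at t ∈ {-3, 1, 3}.
The Hessian is diagonal: diag(h_ss, h_tt). Second derivatives: h_ss(-4)=-4320, h_ss(-3)=2700, h_ss(0)=-4320, h_ss(2)=10800; h_tt(-3)=576, h_tt(1)=-192, h_tt(3)=288.
Local maxima occur where both diagonal entries negative: (-4, 1), (0, 1). Count: 2.

2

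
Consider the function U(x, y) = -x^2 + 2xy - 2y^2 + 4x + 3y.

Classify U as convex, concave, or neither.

U is quadratic, so its Hessian is the constant matrix H = [[-2, 2], [2, -4]].
det(H) = 4, tr(H) = -6.
det(H) > 0 and tr(H) < 0, so H is negative definite everywhere: concave.

concave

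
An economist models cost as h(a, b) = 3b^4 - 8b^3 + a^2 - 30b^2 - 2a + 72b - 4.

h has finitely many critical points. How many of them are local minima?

h separates as a function of a plus a function of b, so ∇h=0 decouples.
∂h/∂a = 2(a - 1) = 0 at a ∈ {1}; ∂h/∂b = 12(b - 3)(b - 1)(b + 2) = 0 at b ∈ {-2, 1, 3}.
The Hessian is diagonal: diag(h_aa, h_bb). Second derivatives: h_aa(1)=2; h_bb(-2)=180, h_bb(1)=-72, h_bb(3)=120.
Local minima occur where both diagonal entries positive: (1, -2), (1, 3). Count: 2.

2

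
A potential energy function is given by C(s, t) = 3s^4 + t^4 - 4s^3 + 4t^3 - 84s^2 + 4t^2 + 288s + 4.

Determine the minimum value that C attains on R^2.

-1468

C(s,t) separates as P(s) + Q(t) + 4, so its minimum is min P + min Q + 4.
P'(s) = 12(s - 3)(s - 2)(s + 4) vanishes at s ∈ {-4, 2, 3}; Q'(t) = 4t(t + 1)(t + 2) vanishes at t ∈ {-2, -1, 0}.
Local minima of P (where P''>0): P(-4)=-1472, P(3)=243. Local minima of Q: Q(-2)=0, Q(0)=0.
So the global minimum of C is P(-4) + Q(-2) + 4 = -1472 + 0 + 4 = -1468, attained at (-4, -2).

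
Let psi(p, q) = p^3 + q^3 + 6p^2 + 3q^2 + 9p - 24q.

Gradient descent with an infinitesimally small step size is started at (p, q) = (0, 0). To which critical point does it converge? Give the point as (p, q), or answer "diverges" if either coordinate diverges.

(-1, 2)

psi is separable, so gradient descent decouples: p follows -∂psi/∂p, q follows -∂psi/∂q.
∂psi/∂p = 3(p + 1)(p + 3); at p=0 this is 9, so p decreases.
∂psi/∂q = 3(q - 2)(q + 4); at q=0 this is -24, so q increases.
p converges to its nearest critical value -1 (a local min of the p-part); q converges to 2. The iterate converges to (-1, 2).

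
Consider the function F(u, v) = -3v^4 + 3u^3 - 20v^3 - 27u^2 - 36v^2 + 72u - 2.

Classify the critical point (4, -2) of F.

local minimum

The mixed partial ∂²F/∂u∂v is 0, so the Hessian at any point is diag(F_uu, F_vv) = diag(18(u - 3), -12(3v^2 + 10v + 6)).
At (4, -2): H = diag(18, 24).
Both eigenvalues are positive, so H is positive definite: a local minimum.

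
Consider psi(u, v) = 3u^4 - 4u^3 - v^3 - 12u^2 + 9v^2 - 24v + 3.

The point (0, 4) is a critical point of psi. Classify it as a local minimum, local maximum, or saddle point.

The mixed partial ∂²psi/∂u∂v is 0, so the Hessian at any point is diag(psi_uu, psi_vv) = diag(12(3u^2 - 2u - 2), 6(-v + 3)).
At (0, 4): H = diag(-24, -6).
Both eigenvalues are negative, so H is negative definite: a local maximum.

local maximum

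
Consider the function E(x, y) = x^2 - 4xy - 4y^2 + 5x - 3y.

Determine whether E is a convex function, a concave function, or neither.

E is quadratic, so its Hessian is the constant matrix H = [[2, -4], [-4, -8]].
det(H) = -32, tr(H) = -6.
det(H) < 0, so H is indefinite: neither convex nor concave.

neither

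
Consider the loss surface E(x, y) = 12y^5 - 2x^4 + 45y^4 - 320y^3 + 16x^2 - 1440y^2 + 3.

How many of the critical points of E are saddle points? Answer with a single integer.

E separates as a function of x plus a function of y, so ∇E=0 decouples.
∂E/∂x = -8x(x - 2)(x + 2) = 0 at x ∈ {-2, 0, 2}; ∂E/∂y = 60y(y - 4)(y + 3)(y + 4) = 0 at y ∈ {-4, -3, 0, 4}.
The Hessian is diagonal: diag(E_xx, E_yy). Second derivatives: E_xx(-2)=-64, E_xx(0)=32, E_xx(2)=-64; E_yy(-4)=-1920, E_yy(-3)=1260, E_yy(0)=-2880, E_yy(4)=13440.
Saddle points occur where the two diagonal entries have opposite signs: (-2, -3), (-2, 4), (0, -4), (0, 0), (2, -3), (2, 4). Count: 6.

6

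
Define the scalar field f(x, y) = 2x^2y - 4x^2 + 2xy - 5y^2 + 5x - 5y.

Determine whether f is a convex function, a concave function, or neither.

The term 2x^2y is cubic, so the Hessian is not constant.
∂²f/∂x² = 4y - 8, which takes both signs as y varies (negative for sufficiently negative y). A diagonal entry of the Hessian changing sign means the Hessian is neither positive- nor negative-semidefinite on all of R^2.

neither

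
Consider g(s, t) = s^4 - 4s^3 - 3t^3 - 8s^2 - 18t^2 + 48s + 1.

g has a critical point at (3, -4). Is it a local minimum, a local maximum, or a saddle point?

local minimum

The mixed partial ∂²g/∂s∂t is 0, so the Hessian at any point is diag(g_ss, g_tt) = diag(4(3s^2 - 6s - 4), -18(t + 2)).
At (3, -4): H = diag(20, 36).
Both eigenvalues are positive, so H is positive definite: a local minimum.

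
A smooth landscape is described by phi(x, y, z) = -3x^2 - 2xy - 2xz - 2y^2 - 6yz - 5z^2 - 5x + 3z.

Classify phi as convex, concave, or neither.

concave

phi is quadratic, so its Hessian is the constant matrix H = [[-6, -2, -2], [-2, -4, -6], [-2, -6, -10]].
Leading principal minors: -6, 20, -16.
Signs alternate −, +, − ⇒ H ≺ 0 ⇒ concave.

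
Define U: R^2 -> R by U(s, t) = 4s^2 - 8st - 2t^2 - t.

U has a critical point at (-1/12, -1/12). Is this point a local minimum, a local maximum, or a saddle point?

The Hessian of U is constant: H = [[8, -8], [-8, -4]].
det(H) = 8·(-4) − (-8)² = -96.
Since det(H) < 0, H is indefinite and the critical point is a saddle point.

saddle point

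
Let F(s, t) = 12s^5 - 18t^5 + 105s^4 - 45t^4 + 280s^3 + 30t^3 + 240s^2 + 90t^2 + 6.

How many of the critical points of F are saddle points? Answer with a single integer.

F separates as a function of s plus a function of t, so ∇F=0 decouples.
∂F/∂s = 60s(s + 1)(s + 2)(s + 4) = 0 at s ∈ {-4, -2, -1, 0}; ∂F/∂t = -90t(t - 1)(t + 1)(t + 2) = 0 at t ∈ {-2, -1, 0, 1}.
The Hessian is diagonal: diag(F_ss, F_tt). Second derivatives: F_ss(-4)=-1440, F_ss(-2)=240, F_ss(-1)=-180, F_ss(0)=480; F_tt(-2)=540, F_tt(-1)=-180, F_tt(0)=180, F_tt(1)=-540.
Saddle points occur where the two diagonal entries have opposite signs: (-4, -2), (-4, 0), (-2, -1), (-2, 1), (-1, -2), (-1, 0), (0, -1), (0, 1). Count: 8.

8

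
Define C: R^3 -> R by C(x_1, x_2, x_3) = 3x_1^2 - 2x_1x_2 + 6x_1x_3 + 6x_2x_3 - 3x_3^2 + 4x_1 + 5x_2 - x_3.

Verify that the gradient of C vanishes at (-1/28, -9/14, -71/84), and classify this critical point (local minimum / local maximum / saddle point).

saddle point

∇C = (6x_1 - 2x_2 + 6x_3 + 4, -2x_1 + 6x_3 + 5, 6x_1 + 6x_2 - 6x_3 - 1); substituting (-1/28, -9/14, -71/84) gives ∇C = (0, 0, 0), so (-1/28, -9/14, -71/84) is indeed a critical point.
The Hessian is constant: H = [[6, -2, 6], [-2, 0, 6], [6, 6, -6]].
Leading principal minors: Δ₁ = 6, Δ₂ = -4, Δ₃ = -336.
The minors fit neither the all-positive nor the alternating-sign pattern, so H is indefinite: a saddle point.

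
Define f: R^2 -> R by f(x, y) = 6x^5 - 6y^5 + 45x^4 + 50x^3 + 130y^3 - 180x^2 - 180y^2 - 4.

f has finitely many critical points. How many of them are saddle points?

8

f separates as a function of x plus a function of y, so ∇f=0 decouples.
∂f/∂x = 30x(x - 1)(x + 3)(x + 4) = 0 at x ∈ {-4, -3, 0, 1}; ∂f/∂y = -30y(y - 3)(y - 1)(y + 4) = 0 at y ∈ {-4, 0, 1, 3}.
The Hessian is diagonal: diag(f_xx, f_yy). Second derivatives: f_xx(-4)=-600, f_xx(-3)=360, f_xx(0)=-360, f_xx(1)=600; f_yy(-4)=4200, f_yy(0)=-360, f_yy(1)=300, f_yy(3)=-1260.
Saddle points occur where the two diagonal entries have opposite signs: (-4, -4), (-4, 1), (-3, 0), (-3, 3), (0, -4), (0, 1), (1, 0), (1, 3). Count: 8.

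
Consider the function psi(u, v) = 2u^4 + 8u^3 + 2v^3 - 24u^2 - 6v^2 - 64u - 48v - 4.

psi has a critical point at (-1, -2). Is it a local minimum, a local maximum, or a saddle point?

local maximum

The mixed partial ∂²psi/∂u∂v is 0, so the Hessian at any point is diag(psi_uu, psi_vv) = diag(24(u^2 + 2u - 2), 12(v - 1)).
At (-1, -2): H = diag(-72, -36).
Both eigenvalues are negative, so H is negative definite: a local maximum.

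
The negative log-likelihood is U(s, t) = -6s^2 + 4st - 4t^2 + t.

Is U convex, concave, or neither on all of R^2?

concave

U is quadratic, so its Hessian is the constant matrix H = [[-12, 4], [4, -8]].
det(H) = 80, tr(H) = -20.
det(H) > 0 and tr(H) < 0, so H is negative definite everywhere: concave.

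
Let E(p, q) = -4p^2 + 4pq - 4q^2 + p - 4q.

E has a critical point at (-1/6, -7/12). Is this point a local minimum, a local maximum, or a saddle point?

The Hessian of E is constant: H = [[-8, 4], [4, -8]].
det(H) = (-8)·(-8) − 4² = 48.
det(H) > 0 and tr(H) = -16 < 0, so H is negative definite and the point is a local maximum.

local maximum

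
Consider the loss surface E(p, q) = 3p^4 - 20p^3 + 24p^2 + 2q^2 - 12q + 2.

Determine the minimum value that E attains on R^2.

-144

E(p,q) separates as A(p) + B(q) + 2, so its minimum is min A + min B + 2.
A'(p) = 12p(p - 4)(p - 1) vanishes at p ∈ {0, 1, 4}; B'(q) = 4q - 12 vanishes at q ∈ {3}.
Local minima of A (where A''>0): A(0)=0, A(4)=-128. Local minima of B: B(3)=-18.
So the global minimum of E is A(4) + B(3) + 2 = -128 − 18 + 2 = -144, attained at (4, 3).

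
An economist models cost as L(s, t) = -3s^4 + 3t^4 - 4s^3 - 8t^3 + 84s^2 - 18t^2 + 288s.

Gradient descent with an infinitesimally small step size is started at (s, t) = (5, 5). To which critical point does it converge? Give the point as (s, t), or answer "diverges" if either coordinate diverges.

diverges

L is separable, so gradient descent decouples: s follows -∂L/∂s, t follows -∂L/∂t.
∂L/∂s = -12(s - 4)(s + 2)(s + 3); at s=5 this is -672, so s increases.
∂L/∂t = 12t(t - 3)(t + 1); at t=5 this is 720, so t decreases.
The s-coordinate has no critical point in that direction and runs off to infinity.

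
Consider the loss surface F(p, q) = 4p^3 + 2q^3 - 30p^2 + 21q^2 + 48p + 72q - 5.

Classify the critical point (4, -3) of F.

local minimum

The mixed partial ∂²F/∂p∂q is 0, so the Hessian at any point is diag(F_pp, F_qq) = diag(12(2p - 5), 6(2q + 7)).
At (4, -3): H = diag(36, 6).
Both eigenvalues are positive, so H is positive definite: a local minimum.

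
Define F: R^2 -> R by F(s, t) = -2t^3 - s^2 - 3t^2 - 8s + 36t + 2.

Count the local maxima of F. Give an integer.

1

F separates as a function of s plus a function of t, so ∇F=0 decouples.
∂F/∂s = -2(s + 4) = 0 at s ∈ {-4}; ∂F/∂t = -6(t - 2)(t + 3) = 0 at t ∈ {-3, 2}.
The Hessian is diagonal: diag(F_ss, F_tt). Second derivatives: F_ss(-4)=-2; F_tt(-3)=30, F_tt(2)=-30.
Local maxima occur where both diagonal entries negative: (-4, 2). Count: 1.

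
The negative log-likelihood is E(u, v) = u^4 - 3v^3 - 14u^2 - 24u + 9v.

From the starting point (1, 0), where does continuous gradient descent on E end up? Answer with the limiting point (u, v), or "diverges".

(3, -1)

E is separable, so gradient descent decouples: u follows -∂E/∂u, v follows -∂E/∂v.
∂E/∂u = 4(u - 3)(u + 1)(u + 2); at u=1 this is -48, so u increases.
∂E/∂v = -9(v - 1)(v + 1); at v=0 this is 9, so v decreases.
u converges to its nearest critical value 3 (a local min of the u-part); v converges to -1. The iterate converges to (3, -1).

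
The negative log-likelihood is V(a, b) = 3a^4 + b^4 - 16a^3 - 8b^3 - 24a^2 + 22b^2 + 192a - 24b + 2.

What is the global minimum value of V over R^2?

-311

V(a,b) separates as P(a) + Q(b) + 2, so its minimum is min P + min Q + 2.
P'(a) = 12(a - 4)(a - 2)(a + 2) vanishes at a ∈ {-2, 2, 4}; Q'(b) = 4(b - 3)(b - 2)(b - 1) vanishes at b ∈ {1, 2, 3}.
Local minima of P (where P''>0): P(-2)=-304, P(4)=128. Local minima of Q: Q(1)=-9, Q(3)=-9.
So the global minimum of V is P(-2) + Q(1) + 2 = -304 − 9 + 2 = -311, attained at (-2, 1).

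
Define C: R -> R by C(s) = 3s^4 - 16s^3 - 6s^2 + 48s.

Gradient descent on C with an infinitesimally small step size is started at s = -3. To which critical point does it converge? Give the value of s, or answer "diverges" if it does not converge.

C'(s) = 12(s - 4)(s - 1)(s + 1), so C'(-3) = -672.
Gradient descent moves in the -C' direction, i.e. s is increasing.
The nearest critical point in that direction is s = -1, where C'' = 120 > 0 (a local minimum). The iterate converges there.

-1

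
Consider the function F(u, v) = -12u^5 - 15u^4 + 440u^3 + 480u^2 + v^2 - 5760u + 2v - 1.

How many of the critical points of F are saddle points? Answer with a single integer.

F separates as a function of u plus a function of v, so ∇F=0 decouples.
∂F/∂u = -60(u - 4)(u - 2)(u + 3)(u + 4) = 0 at u ∈ {-4, -3, 2, 4}; ∂F/∂v = 2(v + 1) = 0 at v ∈ {-1}.
The Hessian is diagonal: diag(F_uu, F_vv). Second derivatives: F_uu(-4)=2880, F_uu(-3)=-2100, F_uu(2)=3600, F_uu(4)=-6720; F_vv(-1)=2.
Saddle points occur where the two diagonal entries have opposite signs: (-3, -1), (4, -1). Count: 2.

2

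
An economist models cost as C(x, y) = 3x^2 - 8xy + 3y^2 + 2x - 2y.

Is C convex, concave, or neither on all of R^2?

C is quadratic, so its Hessian is the constant matrix H = [[6, -8], [-8, 6]].
det(H) = -28, tr(H) = 12.
det(H) < 0, so H is indefinite: neither convex nor concave.

neither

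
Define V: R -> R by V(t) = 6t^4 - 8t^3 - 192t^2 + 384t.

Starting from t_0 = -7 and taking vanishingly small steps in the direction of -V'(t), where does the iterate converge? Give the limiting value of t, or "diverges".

-4

V'(t) = 24(t - 4)(t - 1)(t + 4), so V'(-7) = -6336.
Gradient descent moves in the -V' direction, i.e. t is increasing.
The nearest critical point in that direction is t = -4, where V'' = 960 > 0 (a local minimum). The iterate converges there.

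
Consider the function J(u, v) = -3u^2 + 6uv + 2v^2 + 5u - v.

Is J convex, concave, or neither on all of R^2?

neither

J is quadratic, so its Hessian is the constant matrix H = [[-6, 6], [6, 4]].
det(H) = -60, tr(H) = -2.
det(H) < 0, so H is indefinite: neither convex nor concave.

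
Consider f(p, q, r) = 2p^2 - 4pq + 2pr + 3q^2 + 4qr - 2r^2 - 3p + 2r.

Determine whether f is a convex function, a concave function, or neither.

neither

f is quadratic, so its Hessian is the constant matrix H = [[4, -4, 2], [-4, 6, 4], [2, 4, -4]].
Leading principal minors: 4, 8, -184.
Neither pattern holds ⇒ H is indefinite ⇒ neither convex nor concave.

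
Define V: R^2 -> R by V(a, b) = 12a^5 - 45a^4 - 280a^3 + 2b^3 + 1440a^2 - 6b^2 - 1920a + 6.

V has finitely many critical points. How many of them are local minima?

2

V separates as a function of a plus a function of b, so ∇V=0 decouples.
∂V/∂a = 60(a - 4)(a - 2)(a - 1)(a + 4) = 0 at a ∈ {-4, 1, 2, 4}; ∂V/∂b = 6b(b - 2) = 0 at b ∈ {0, 2}.
The Hessian is diagonal: diag(V_aa, V_bb). Second derivatives: V_aa(-4)=-14400, V_aa(1)=900, V_aa(2)=-720, V_aa(4)=2880; V_bb(0)=-12, V_bb(2)=12.
Local minima occur where both diagonal entries positive: (1, 2), (4, 2). Count: 2.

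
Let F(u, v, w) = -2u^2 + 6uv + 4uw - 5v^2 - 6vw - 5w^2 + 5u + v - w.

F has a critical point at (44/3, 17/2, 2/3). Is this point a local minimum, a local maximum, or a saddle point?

local maximum

The Hessian is constant: H = [[-4, 6, 4], [6, -10, -6], [4, -6, -10]].
Leading principal minors: Δ₁ = -4, Δ₂ = 4, Δ₃ = -24.
The minors alternate sign starting negative (−, +, −), so H is negative definite: a local maximum.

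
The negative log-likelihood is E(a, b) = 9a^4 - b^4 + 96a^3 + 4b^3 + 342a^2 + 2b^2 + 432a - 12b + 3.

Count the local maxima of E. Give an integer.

E separates as a function of a plus a function of b, so ∇E=0 decouples.
∂E/∂a = 36(a + 1)(a + 3)(a + 4) = 0 at a ∈ {-4, -3, -1}; ∂E/∂b = -4(b - 3)(b - 1)(b + 1) = 0 at b ∈ {-1, 1, 3}.
The Hessian is diagonal: diag(E_aa, E_bb). Second derivatives: E_aa(-4)=108, E_aa(-3)=-72, E_aa(-1)=216; E_bb(-1)=-32, E_bb(1)=16, E_bb(3)=-32.
Local maxima occur where both diagonal entries negative: (-3, -1), (-3, 3). Count: 2.

2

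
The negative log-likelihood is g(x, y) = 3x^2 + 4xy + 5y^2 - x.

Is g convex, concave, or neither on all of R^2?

convex

g is quadratic, so its Hessian is the constant matrix H = [[6, 4], [4, 10]].
det(H) = 44, tr(H) = 16.
det(H) > 0 and tr(H) > 0, so H is positive definite everywhere: convex.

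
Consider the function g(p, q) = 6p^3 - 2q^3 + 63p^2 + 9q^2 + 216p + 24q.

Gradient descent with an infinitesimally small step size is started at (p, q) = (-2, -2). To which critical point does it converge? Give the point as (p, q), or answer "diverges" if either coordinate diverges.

(-3, -1)

g is separable, so gradient descent decouples: p follows -∂g/∂p, q follows -∂g/∂q.
∂g/∂p = 18(p + 3)(p + 4); at p=-2 this is 36, so p decreases.
∂g/∂q = -6(q - 4)(q + 1); at q=-2 this is -36, so q increases.
p converges to its nearest critical value -3 (a local min of the p-part); q converges to -1. The iterate converges to (-3, -1).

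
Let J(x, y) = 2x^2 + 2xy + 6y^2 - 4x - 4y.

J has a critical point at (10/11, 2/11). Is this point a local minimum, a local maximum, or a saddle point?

local minimum

The Hessian of J is constant: H = [[4, 2], [2, 12]].
det(H) = 4·12 − 2² = 44.
det(H) > 0 and tr(H) = 16 > 0, so H is positive definite and the point is a local minimum.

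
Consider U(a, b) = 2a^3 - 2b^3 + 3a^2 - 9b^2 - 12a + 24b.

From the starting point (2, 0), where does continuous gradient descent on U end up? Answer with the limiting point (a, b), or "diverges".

(1, -4)

U is separable, so gradient descent decouples: a follows -∂U/∂a, b follows -∂U/∂b.
∂U/∂a = 6(a - 1)(a + 2); at a=2 this is 24, so a decreases.
∂U/∂b = -6(b - 1)(b + 4); at b=0 this is 24, so b decreases.
a converges to its nearest critical value 1 (a local min of the a-part); b converges to -4. The iterate converges to (1, -4).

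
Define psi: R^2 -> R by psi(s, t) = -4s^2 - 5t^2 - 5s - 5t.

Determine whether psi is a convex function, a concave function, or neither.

psi is quadratic, so its Hessian is the constant matrix H = [[-8, 0], [0, -10]].
det(H) = 80, tr(H) = -18.
det(H) > 0 and tr(H) < 0, so H is negative definite everywhere: concave.

concave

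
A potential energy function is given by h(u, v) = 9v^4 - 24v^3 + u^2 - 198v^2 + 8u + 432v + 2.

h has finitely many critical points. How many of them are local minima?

2

h separates as a function of u plus a function of v, so ∇h=0 decouples.
∂h/∂u = 2(u + 4) = 0 at u ∈ {-4}; ∂h/∂v = 36(v - 4)(v - 1)(v + 3) = 0 at v ∈ {-3, 1, 4}.
The Hessian is diagonal: diag(h_uu, h_vv). Second derivatives: h_uu(-4)=2; h_vv(-3)=1008, h_vv(1)=-432, h_vv(4)=756.
Local minima occur where both diagonal entries positive: (-4, -3), (-4, 4). Count: 2.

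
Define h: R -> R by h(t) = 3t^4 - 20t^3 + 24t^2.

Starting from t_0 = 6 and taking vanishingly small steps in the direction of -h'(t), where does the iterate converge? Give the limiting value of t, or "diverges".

4

h'(t) = 12t(t - 4)(t - 1), so h'(6) = 720.
Gradient descent moves in the -h' direction, i.e. t is decreasing.
The nearest critical point in that direction is t = 4, where h'' = 144 > 0 (a local minimum). The iterate converges there.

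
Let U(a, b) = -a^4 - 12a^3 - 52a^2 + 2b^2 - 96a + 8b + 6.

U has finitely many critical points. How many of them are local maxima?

U separates as a function of a plus a function of b, so ∇U=0 decouples.
∂U/∂a = -4(a + 2)(a + 3)(a + 4) = 0 at a ∈ {-4, -3, -2}; ∂U/∂b = 4(b + 2) = 0 at b ∈ {-2}.
The Hessian is diagonal: diag(U_aa, U_bb). Second derivatives: U_aa(-4)=-8, U_aa(-3)=4, U_aa(-2)=-8; U_bb(-2)=4.
Local maxima occur where both diagonal entries negative: none. Count: 0.

0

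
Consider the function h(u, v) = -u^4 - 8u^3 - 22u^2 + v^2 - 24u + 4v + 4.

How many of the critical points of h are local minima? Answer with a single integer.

h separates as a function of u plus a function of v, so ∇h=0 decouples.
∂h/∂u = -4(u + 1)(u + 2)(u + 3) = 0 at u ∈ {-3, -2, -1}; ∂h/∂v = 2(v + 2) = 0 at v ∈ {-2}.
The Hessian is diagonal: diag(h_uu, h_vv). Second derivatives: h_uu(-3)=-8, h_uu(-2)=4, h_uu(-1)=-8; h_vv(-2)=2.
Local minima occur where both diagonal entries positive: (-2, -2). Count: 1.

1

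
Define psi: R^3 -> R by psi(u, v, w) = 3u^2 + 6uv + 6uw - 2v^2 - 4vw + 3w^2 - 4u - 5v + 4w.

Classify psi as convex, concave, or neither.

neither

psi is quadratic, so its Hessian is the constant matrix H = [[6, 6, 6], [6, -4, -4], [6, -4, 6]].
Leading principal minors: 6, -60, -600.
Neither pattern holds ⇒ H is indefinite ⇒ neither convex nor concave.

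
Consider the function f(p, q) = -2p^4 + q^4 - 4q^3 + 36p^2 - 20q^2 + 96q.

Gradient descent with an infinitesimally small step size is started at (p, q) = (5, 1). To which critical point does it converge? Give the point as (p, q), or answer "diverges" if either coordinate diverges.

f is separable, so gradient descent decouples: p follows -∂f/∂p, q follows -∂f/∂q.
∂f/∂p = -8p(p - 3)(p + 3); at p=5 this is -640, so p increases.
∂f/∂q = 4(q - 4)(q - 2)(q + 3); at q=1 this is 48, so q decreases.
The p-coordinate has no critical point in that direction and runs off to infinity.

diverges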